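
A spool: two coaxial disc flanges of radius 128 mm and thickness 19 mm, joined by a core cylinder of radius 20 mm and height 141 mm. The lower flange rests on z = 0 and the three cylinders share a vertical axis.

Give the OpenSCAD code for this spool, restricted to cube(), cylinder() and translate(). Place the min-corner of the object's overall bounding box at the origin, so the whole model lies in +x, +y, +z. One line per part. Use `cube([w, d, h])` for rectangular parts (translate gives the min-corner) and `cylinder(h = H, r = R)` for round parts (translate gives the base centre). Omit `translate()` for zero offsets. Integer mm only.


translate([128, 128, 0]) cylinder(h = 19, r = 128);
translate([128, 128, 19]) cylinder(h = 141, r = 20);
translate([128, 128, 160]) cylinder(h = 19, r = 128);


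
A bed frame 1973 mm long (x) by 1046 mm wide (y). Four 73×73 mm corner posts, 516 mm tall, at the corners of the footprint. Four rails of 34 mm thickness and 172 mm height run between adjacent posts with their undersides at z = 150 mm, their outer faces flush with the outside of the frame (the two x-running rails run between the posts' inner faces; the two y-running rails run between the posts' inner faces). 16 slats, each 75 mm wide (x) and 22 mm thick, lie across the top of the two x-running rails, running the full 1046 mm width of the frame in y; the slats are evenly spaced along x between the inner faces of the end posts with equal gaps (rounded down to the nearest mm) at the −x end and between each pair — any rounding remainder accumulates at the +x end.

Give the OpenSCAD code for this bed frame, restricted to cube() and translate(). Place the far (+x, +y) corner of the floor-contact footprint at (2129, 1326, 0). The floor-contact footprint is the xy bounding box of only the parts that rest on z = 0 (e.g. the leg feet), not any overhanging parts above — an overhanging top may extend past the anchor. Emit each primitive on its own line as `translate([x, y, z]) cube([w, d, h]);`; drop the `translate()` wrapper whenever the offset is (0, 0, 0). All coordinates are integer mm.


// slat z = rail_z + rail_h = 150 + 172 = 322
// slat gap = ⌊(1827 − 16·75) / 17⌋ = 36
translate([156, 280, 0]) cube([73, 73, 516]);
translate([156, 1253, 0]) cube([73, 73, 516]);
translate([2056, 280, 0]) cube([73, 73, 516]);
translate([2056, 1253, 0]) cube([73, 73, 516]);
translate([229, 280, 150]) cube([1827, 34, 172]);
translate([229, 1292, 150]) cube([1827, 34, 172]);
translate([156, 353, 150]) cube([34, 900, 172]);
translate([2095, 353, 150]) cube([34, 900, 172]);
translate([265, 280, 322]) cube([75, 1046, 22]);
translate([376, 280, 322]) cube([75, 1046, 22]);
translate([487, 280, 322]) cube([75, 1046, 22]);
translate([598, 280, 322]) cube([75, 1046, 22]);
translate([709, 280, 322]) cube([75, 1046, 22]);
translate([820, 280, 322]) cube([75, 1046, 22]);
translate([931, 280, 322]) cube([75, 1046, 22]);
translate([1042, 280, 322]) cube([75, 1046, 22]);
translate([1153, 280, 322]) cube([75, 1046, 22]);
translate([1264, 280, 322]) cube([75, 1046, 22]);
translate([1375, 280, 322]) cube([75, 1046, 22]);
translate([1486, 280, 322]) cube([75, 1046, 22]);
translate([1597, 280, 322]) cube([75, 1046, 22]);
translate([1708, 280, 322]) cube([75, 1046, 22]);
translate([1819, 280, 322]) cube([75, 1046, 22]);
translate([1930, 280, 322]) cube([75, 1046, 22]);


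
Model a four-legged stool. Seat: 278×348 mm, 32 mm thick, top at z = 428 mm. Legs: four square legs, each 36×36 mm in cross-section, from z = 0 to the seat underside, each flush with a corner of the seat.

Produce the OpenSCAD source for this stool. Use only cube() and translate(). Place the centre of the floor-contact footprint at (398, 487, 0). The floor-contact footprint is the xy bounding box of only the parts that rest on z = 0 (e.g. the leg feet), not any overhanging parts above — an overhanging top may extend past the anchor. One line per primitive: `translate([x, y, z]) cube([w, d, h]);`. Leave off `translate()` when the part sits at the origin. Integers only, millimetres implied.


translate([259, 313, 396]) cube([278, 348, 32]);
translate([259, 313, 0]) cube([36, 36, 396]);
translate([501, 313, 0]) cube([36, 36, 396]);
translate([259, 625, 0]) cube([36, 36, 396]);
translate([501, 625, 0]) cube([36, 36, 396]);


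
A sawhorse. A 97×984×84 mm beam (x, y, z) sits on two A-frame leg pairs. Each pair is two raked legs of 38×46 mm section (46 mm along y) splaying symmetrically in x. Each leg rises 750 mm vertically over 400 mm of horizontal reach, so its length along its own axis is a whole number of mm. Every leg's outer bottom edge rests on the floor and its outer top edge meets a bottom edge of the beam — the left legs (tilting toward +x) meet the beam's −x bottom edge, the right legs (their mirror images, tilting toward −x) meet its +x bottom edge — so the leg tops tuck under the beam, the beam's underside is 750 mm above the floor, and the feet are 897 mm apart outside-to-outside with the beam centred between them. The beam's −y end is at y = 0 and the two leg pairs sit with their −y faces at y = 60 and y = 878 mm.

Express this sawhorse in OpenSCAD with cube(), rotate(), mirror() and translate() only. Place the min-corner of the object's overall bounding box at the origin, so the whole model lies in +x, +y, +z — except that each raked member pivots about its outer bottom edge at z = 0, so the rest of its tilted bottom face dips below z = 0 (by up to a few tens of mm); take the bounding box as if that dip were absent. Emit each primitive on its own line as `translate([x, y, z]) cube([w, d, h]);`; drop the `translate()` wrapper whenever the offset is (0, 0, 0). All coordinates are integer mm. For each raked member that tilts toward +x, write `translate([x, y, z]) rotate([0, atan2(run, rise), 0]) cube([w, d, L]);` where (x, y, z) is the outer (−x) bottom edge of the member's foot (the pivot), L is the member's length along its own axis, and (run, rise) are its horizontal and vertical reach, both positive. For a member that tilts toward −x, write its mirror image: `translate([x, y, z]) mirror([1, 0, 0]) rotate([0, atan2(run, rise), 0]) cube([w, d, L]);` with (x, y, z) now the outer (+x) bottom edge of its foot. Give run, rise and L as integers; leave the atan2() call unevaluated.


// leg length = √(400² + 750²) = 850
// right-leg outer foot x = 2·400 + 97 = 897
// beam min-corner = (400, 0, 750)
translate([400, 0, 750]) cube([97, 984, 84]);
translate([0, 60, 0]) rotate([0, atan2(400, 750), 0]) cube([38, 46, 850]);
translate([897, 60, 0]) mirror([1, 0, 0]) rotate([0, atan2(400, 750), 0]) cube([38, 46, 850]);
translate([0, 878, 0]) rotate([0, atan2(400, 750), 0]) cube([38, 46, 850]);
translate([897, 878, 0]) mirror([1, 0, 0]) rotate([0, atan2(400, 750), 0]) cube([38, 46, 850]);


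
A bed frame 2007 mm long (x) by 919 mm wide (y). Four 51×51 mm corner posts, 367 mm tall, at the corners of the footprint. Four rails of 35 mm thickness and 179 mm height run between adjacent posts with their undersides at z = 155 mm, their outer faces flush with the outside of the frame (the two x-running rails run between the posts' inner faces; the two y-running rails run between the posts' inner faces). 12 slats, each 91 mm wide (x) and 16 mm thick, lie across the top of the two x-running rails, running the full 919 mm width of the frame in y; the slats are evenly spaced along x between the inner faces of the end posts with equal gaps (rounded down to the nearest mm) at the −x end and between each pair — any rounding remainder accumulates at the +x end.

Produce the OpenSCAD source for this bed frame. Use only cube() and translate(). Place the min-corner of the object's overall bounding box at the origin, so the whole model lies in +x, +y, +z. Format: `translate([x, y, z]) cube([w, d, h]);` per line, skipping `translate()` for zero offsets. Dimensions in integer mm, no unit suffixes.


cube([51, 51, 367]);
translate([0, 868, 0]) cube([51, 51, 367]);
translate([1956, 0, 0]) cube([51, 51, 367]);
translate([1956, 868, 0]) cube([51, 51, 367]);
translate([51, 0, 155]) cube([1905, 35, 179]);
translate([51, 884, 155]) cube([1905, 35, 179]);
translate([0, 51, 155]) cube([35, 817, 179]);
translate([1972, 51, 155]) cube([35, 817, 179]);
translate([113, 0, 334]) cube([91, 919, 16]);
translate([266, 0, 334]) cube([91, 919, 16]);
translate([419, 0, 334]) cube([91, 919, 16]);
translate([572, 0, 334]) cube([91, 919, 16]);
translate([725, 0, 334]) cube([91, 919, 16]);
translate([878, 0, 334]) cube([91, 919, 16]);
translate([1031, 0, 334]) cube([91, 919, 16]);
translate([1184, 0, 334]) cube([91, 919, 16]);
translate([1337, 0, 334]) cube([91, 919, 16]);
translate([1490, 0, 334]) cube([91, 919, 16]);
translate([1643, 0, 334]) cube([91, 919, 16]);
translate([1796, 0, 334]) cube([91, 919, 16]);


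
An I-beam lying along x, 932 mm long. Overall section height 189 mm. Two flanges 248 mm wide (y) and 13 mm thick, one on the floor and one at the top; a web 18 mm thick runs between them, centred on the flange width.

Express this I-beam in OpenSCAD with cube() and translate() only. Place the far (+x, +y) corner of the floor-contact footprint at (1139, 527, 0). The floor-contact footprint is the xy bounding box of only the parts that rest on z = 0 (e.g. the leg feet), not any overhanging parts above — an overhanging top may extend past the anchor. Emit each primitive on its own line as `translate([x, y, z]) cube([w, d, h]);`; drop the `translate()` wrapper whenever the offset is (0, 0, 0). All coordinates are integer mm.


translate([207, 279, 0]) cube([932, 248, 13]);
translate([207, 394, 13]) cube([932, 18, 163]);
translate([207, 279, 176]) cube([932, 248, 13]);


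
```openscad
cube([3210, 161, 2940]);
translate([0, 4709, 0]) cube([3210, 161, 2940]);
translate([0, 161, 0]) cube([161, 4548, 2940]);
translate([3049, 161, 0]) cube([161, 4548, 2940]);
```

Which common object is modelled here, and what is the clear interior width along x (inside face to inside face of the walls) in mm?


A house (or room) frame. The interior width is 2888 mm.

Four 2940 mm walls enclosing a rectangle with no floor or roof — a room or house frame. Outside width is 3210 mm and wall thickness is 161 mm, so the interior width is 3210 − 2 × 161 = 2888 mm.


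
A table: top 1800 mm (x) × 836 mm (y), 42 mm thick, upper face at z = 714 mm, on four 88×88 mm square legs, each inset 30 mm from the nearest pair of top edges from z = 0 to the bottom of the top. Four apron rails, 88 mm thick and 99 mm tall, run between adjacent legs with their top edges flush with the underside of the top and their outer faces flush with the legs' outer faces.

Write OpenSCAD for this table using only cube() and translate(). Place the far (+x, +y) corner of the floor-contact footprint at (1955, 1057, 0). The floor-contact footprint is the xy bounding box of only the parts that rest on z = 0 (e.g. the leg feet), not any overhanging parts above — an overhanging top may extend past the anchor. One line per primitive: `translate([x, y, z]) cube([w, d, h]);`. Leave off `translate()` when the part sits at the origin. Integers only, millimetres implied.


// leg_h = 714 - 42 = 672
// apron z = 672 - 99 = 573
translate([185, 251, 672]) cube([1800, 836, 42]);
translate([215, 281, 0]) cube([88, 88, 672]);
translate([1867, 281, 0]) cube([88, 88, 672]);
translate([215, 969, 0]) cube([88, 88, 672]);
translate([1867, 969, 0]) cube([88, 88, 672]);
translate([303, 281, 573]) cube([1564, 88, 99]);
translate([303, 969, 573]) cube([1564, 88, 99]);
translate([215, 369, 573]) cube([88, 600, 99]);
translate([1867, 369, 573]) cube([88, 600, 99]);


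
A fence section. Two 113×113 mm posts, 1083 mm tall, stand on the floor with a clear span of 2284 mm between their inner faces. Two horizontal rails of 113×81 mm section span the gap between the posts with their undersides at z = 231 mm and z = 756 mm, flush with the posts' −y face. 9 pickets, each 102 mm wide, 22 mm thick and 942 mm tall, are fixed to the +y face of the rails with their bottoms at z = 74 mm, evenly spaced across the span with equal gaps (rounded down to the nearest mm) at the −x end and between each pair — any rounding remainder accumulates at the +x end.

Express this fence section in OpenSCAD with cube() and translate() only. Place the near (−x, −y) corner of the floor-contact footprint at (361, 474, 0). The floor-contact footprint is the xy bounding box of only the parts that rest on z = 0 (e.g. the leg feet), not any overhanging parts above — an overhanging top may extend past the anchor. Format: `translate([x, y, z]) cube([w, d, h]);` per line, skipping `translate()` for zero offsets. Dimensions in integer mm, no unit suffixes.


translate([361, 474, 0]) cube([113, 113, 1083]);
translate([2758, 474, 0]) cube([113, 113, 1083]);
translate([474, 474, 231]) cube([2284, 113, 81]);
translate([474, 474, 756]) cube([2284, 113, 81]);
translate([610, 587, 74]) cube([102, 22, 942]);
translate([848, 587, 74]) cube([102, 22, 942]);
translate([1086, 587, 74]) cube([102, 22, 942]);
translate([1324, 587, 74]) cube([102, 22, 942]);
translate([1562, 587, 74]) cube([102, 22, 942]);
translate([1800, 587, 74]) cube([102, 22, 942]);
translate([2038, 587, 74]) cube([102, 22, 942]);
translate([2276, 587, 74]) cube([102, 22, 942]);
translate([2514, 587, 74]) cube([102, 22, 942]);


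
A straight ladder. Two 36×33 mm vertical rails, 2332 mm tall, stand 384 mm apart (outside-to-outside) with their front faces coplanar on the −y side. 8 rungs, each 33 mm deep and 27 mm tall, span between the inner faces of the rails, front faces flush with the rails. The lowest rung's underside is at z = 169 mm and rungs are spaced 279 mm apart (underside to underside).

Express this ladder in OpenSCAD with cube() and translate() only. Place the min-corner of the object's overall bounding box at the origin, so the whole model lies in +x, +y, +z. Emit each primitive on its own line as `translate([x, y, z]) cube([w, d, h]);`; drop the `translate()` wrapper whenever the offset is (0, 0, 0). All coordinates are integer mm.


cube([36, 33, 2332]);
translate([348, 0, 0]) cube([36, 33, 2332]);
translate([36, 0, 169]) cube([312, 33, 27]);
translate([36, 0, 448]) cube([312, 33, 27]);
translate([36, 0, 727]) cube([312, 33, 27]);
translate([36, 0, 1006]) cube([312, 33, 27]);
translate([36, 0, 1285]) cube([312, 33, 27]);
translate([36, 0, 1564]) cube([312, 33, 27]);
translate([36, 0, 1843]) cube([312, 33, 27]);
translate([36, 0, 2122]) cube([312, 33, 27]);


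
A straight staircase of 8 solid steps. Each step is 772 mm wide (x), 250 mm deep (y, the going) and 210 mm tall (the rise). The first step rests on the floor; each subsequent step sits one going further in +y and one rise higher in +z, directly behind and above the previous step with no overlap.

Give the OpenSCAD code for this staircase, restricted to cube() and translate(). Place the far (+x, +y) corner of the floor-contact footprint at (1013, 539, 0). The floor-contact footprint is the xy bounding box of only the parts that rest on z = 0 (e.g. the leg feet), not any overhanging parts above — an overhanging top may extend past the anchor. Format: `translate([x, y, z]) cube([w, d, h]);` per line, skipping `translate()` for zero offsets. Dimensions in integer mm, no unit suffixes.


translate([241, 289, 0]) cube([772, 250, 210]);
translate([241, 539, 210]) cube([772, 250, 210]);
translate([241, 789, 420]) cube([772, 250, 210]);
translate([241, 1039, 630]) cube([772, 250, 210]);
translate([241, 1289, 840]) cube([772, 250, 210]);
translate([241, 1539, 1050]) cube([772, 250, 210]);
translate([241, 1789, 1260]) cube([772, 250, 210]);
translate([241, 2039, 1470]) cube([772, 250, 210]);


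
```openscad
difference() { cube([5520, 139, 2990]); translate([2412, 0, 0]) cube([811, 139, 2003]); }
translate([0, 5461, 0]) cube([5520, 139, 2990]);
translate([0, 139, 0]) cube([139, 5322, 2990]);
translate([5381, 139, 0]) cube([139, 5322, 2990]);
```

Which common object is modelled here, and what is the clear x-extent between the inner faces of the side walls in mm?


A single room. The interior width is 5242 mm.

Four walls enclosing a rectangle with a door in the front wall — a room. Outside width 5520 minus two 139 mm walls gives 5242 mm.


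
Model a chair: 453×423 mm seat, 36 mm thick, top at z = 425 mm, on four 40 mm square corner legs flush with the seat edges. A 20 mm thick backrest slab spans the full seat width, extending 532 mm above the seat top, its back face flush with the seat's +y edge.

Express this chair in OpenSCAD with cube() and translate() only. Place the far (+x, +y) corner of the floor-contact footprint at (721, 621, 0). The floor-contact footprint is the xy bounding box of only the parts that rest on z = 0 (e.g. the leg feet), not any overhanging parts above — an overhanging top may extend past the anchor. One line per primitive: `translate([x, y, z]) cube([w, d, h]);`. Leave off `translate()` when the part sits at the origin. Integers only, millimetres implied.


translate([268, 198, 389]) cube([453, 423, 36]);
translate([268, 198, 0]) cube([40, 40, 389]);
translate([681, 198, 0]) cube([40, 40, 389]);
translate([268, 581, 0]) cube([40, 40, 389]);
translate([681, 581, 0]) cube([40, 40, 389]);
translate([268, 601, 425]) cube([453, 20, 532]);


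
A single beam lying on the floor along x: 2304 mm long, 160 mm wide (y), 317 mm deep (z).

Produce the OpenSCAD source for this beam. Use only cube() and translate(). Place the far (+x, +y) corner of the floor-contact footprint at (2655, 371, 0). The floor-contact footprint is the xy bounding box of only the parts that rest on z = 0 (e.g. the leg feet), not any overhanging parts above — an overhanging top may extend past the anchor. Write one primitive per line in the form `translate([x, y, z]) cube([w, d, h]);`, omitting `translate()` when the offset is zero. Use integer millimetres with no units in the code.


translate([351, 211, 0]) cube([2304, 160, 317]);


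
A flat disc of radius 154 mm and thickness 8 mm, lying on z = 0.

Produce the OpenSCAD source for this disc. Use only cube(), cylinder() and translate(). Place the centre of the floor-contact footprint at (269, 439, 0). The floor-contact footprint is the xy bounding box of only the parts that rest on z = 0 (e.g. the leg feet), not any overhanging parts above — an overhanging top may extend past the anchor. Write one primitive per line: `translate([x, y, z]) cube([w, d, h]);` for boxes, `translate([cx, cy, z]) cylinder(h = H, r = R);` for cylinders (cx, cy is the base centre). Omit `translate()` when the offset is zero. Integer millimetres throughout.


translate([269, 439, 0]) cylinder(h = 8, r = 154);


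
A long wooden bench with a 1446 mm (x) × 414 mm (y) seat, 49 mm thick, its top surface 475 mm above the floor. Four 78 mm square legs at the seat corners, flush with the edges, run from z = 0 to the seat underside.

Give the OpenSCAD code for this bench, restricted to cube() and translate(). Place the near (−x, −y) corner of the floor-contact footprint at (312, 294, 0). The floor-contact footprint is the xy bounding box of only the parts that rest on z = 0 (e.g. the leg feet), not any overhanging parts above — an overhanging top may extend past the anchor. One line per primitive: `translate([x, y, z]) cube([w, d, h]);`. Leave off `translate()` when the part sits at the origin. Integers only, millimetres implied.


translate([312, 294, 426]) cube([1446, 414, 49]);
translate([312, 294, 0]) cube([78, 78, 426]);
translate([312, 630, 0]) cube([78, 78, 426]);
translate([1680, 294, 0]) cube([78, 78, 426]);
translate([1680, 630, 0]) cube([78, 78, 426]);


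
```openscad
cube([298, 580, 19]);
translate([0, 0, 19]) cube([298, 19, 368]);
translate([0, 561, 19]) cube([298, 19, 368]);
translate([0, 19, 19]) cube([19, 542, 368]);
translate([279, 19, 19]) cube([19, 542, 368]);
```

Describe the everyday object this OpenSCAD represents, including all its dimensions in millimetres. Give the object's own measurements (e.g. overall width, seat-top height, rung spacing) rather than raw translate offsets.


An open-topped rectangular box: outside dimensions 298×580×387 mm, with a uniform wall and base thickness of 19 mm. The base is a full 298×580 slab on the floor; four walls sit on top of the base. The front and back walls (the −y and +y sides) span the full width; the two side walls fit between them.


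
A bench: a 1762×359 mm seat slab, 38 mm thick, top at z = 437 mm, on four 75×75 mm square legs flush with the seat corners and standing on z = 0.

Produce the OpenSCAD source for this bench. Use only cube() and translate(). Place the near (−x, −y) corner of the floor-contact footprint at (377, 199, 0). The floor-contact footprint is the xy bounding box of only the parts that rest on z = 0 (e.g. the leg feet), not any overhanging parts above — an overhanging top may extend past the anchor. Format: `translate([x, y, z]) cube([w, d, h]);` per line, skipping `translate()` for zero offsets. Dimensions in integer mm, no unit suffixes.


translate([377, 199, 399]) cube([1762, 359, 38]);
translate([377, 199, 0]) cube([75, 75, 399]);
translate([377, 483, 0]) cube([75, 75, 399]);
translate([2064, 199, 0]) cube([75, 75, 399]);
translate([2064, 483, 0]) cube([75, 75, 399]);


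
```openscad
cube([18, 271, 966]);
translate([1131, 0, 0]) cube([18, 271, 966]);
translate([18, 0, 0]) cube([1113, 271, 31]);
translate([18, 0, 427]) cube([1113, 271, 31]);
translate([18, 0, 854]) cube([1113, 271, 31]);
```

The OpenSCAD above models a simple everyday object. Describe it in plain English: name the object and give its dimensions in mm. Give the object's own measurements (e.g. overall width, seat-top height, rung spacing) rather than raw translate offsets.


An open bookshelf. Two side panels, each 18 mm thick, 271 mm deep and 966 mm tall, stand 1149 mm apart (outside-to-outside). Between them sit 3 shelves, each 31 mm thick and 271 mm deep, spanning the full gap between the sides. The bottom shelf rests on the floor (its underside at z = 0) and the clear gap between one shelf's top and the next shelf's underside is 396 mm.


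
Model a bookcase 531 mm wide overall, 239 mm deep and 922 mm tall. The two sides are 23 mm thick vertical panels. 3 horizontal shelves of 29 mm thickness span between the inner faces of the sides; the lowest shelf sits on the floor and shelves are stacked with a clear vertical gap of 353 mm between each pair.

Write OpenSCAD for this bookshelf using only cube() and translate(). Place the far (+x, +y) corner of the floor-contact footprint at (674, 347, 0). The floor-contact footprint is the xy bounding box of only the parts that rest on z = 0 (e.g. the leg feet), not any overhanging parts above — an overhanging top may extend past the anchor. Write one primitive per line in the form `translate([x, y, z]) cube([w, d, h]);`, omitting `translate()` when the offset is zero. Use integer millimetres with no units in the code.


translate([143, 108, 0]) cube([23, 239, 922]);
translate([651, 108, 0]) cube([23, 239, 922]);
translate([166, 108, 0]) cube([485, 239, 29]);
translate([166, 108, 382]) cube([485, 239, 29]);
translate([166, 108, 764]) cube([485, 239, 29]);


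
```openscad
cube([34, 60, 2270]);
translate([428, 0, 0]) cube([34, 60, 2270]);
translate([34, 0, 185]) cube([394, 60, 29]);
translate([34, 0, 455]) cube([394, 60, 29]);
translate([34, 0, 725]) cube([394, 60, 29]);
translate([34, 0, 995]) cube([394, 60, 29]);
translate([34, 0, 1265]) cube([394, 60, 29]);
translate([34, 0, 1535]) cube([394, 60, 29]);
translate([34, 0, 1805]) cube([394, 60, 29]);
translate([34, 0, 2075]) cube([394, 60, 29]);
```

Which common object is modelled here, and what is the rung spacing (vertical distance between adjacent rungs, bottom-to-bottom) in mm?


A ladder. The rung spacing is 270 mm.

Two tall 34×60 posts with 8 short bars between them — a ladder. Adjacent rungs sit at z = 185 and z = 455, so the spacing is 455 − 185 = 270 mm.


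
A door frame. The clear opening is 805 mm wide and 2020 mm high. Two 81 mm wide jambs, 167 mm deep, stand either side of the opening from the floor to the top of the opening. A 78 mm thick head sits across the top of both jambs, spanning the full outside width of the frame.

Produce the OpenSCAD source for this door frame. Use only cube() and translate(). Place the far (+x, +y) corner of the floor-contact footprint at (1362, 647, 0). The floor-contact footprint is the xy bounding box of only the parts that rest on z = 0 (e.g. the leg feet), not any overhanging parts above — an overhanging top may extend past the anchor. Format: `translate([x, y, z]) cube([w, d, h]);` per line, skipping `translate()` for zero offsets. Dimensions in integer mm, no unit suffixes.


translate([395, 480, 0]) cube([81, 167, 2020]);
translate([1281, 480, 0]) cube([81, 167, 2020]);
translate([395, 480, 2020]) cube([967, 167, 78]);


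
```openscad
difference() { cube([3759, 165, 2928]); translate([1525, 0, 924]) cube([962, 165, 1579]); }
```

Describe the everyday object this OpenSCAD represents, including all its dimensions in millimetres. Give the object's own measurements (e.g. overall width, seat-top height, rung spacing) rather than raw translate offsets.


A wall 3759 mm long (x), 165 mm thick (y), 2928 mm tall, with a rectangular window opening cut through it. The opening is 962 mm wide and 1579 mm tall; its sill is at z = 924 mm and its near (−x) edge is 1525 mm from the wall's −x end. The opening passes through the full wall thickness.


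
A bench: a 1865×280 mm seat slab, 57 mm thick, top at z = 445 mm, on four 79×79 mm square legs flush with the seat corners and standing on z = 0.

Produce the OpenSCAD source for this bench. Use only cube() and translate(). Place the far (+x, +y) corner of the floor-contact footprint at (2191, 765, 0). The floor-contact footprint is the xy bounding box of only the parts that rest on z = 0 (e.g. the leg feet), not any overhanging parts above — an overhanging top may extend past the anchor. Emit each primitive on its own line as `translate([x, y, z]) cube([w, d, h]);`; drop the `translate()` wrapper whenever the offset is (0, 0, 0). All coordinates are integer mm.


translate([326, 485, 388]) cube([1865, 280, 57]);
translate([326, 485, 0]) cube([79, 79, 388]);
translate([326, 686, 0]) cube([79, 79, 388]);
translate([2112, 485, 0]) cube([79, 79, 388]);
translate([2112, 686, 0]) cube([79, 79, 388]);


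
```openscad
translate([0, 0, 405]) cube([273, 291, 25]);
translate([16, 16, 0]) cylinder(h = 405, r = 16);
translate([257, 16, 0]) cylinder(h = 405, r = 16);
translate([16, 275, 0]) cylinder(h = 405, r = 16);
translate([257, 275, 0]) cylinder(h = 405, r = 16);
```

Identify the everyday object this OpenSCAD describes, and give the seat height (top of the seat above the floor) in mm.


A stool. The seat height is 430 mm.

A 273×291×25 slab at z = 405 on four corner cylinders — a stool. The seat top is 405 + 25 = 430 mm.


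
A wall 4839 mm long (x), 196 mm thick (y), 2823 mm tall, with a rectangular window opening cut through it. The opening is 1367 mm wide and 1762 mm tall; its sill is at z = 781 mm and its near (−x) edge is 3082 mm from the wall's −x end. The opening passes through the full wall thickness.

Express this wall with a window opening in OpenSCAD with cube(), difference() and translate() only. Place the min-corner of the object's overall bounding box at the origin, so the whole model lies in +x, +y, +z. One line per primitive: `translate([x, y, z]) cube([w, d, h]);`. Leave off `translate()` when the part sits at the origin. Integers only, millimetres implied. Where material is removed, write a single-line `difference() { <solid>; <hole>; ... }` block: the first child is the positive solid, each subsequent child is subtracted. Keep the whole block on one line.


difference() { cube([4839, 196, 2823]); translate([3082, 0, 781]) cube([1367, 196, 1762]); }


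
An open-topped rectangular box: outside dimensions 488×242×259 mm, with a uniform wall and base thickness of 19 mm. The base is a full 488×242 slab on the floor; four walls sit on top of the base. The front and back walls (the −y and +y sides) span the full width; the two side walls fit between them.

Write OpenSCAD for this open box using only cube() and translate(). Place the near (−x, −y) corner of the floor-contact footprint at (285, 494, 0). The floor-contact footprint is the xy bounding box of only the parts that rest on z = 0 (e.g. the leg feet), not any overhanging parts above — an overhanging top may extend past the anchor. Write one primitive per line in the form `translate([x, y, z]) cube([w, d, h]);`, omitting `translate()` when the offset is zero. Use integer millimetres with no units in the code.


translate([285, 494, 0]) cube([488, 242, 19]);
translate([285, 494, 19]) cube([488, 19, 240]);
translate([285, 717, 19]) cube([488, 19, 240]);
translate([285, 513, 19]) cube([19, 204, 240]);
translate([754, 513, 19]) cube([19, 204, 240]);


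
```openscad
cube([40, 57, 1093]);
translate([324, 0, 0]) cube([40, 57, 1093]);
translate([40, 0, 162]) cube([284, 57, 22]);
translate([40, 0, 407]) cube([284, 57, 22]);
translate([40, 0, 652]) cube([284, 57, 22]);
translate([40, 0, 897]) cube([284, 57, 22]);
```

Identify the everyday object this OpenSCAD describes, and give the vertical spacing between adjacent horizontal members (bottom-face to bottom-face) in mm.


A ladder. The rung spacing is 245 mm.

Two tall 40×57 posts with 4 short bars between them — a ladder. Adjacent rungs sit at z = 162 and z = 407, so the spacing is 407 − 162 = 245 mm.


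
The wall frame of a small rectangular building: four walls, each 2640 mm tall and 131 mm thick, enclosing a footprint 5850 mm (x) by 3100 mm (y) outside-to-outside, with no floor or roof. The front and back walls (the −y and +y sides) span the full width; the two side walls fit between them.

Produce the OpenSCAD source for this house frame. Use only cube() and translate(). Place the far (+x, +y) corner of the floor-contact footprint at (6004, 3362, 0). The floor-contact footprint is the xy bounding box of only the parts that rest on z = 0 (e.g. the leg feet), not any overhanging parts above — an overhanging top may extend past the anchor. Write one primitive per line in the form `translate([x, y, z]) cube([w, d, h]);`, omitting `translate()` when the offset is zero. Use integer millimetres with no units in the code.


translate([154, 262, 0]) cube([5850, 131, 2640]);
translate([154, 3231, 0]) cube([5850, 131, 2640]);
translate([154, 393, 0]) cube([131, 2838, 2640]);
translate([5873, 393, 0]) cube([131, 2838, 2640]);


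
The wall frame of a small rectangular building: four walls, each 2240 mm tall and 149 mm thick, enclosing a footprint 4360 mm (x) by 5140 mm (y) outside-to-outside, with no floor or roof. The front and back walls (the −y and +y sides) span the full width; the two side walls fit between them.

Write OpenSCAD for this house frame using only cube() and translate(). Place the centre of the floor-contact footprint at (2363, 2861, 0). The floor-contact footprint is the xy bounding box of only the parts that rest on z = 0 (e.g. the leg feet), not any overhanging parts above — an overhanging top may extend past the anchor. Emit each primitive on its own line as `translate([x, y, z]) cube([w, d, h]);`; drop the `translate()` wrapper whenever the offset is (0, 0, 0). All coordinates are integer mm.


translate([183, 291, 0]) cube([4360, 149, 2240]);
translate([183, 5282, 0]) cube([4360, 149, 2240]);
translate([183, 440, 0]) cube([149, 4842, 2240]);
translate([4394, 440, 0]) cube([149, 4842, 2240]);


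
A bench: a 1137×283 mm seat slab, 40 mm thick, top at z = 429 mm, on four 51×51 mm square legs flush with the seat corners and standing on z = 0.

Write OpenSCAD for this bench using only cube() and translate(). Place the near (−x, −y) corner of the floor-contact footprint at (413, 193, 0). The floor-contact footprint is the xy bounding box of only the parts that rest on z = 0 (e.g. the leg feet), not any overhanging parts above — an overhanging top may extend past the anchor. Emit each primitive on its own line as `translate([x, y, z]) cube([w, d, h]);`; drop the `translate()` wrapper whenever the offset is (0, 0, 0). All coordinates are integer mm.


translate([413, 193, 389]) cube([1137, 283, 40]);
translate([413, 193, 0]) cube([51, 51, 389]);
translate([413, 425, 0]) cube([51, 51, 389]);
translate([1499, 193, 0]) cube([51, 51, 389]);
translate([1499, 425, 0]) cube([51, 51, 389]);


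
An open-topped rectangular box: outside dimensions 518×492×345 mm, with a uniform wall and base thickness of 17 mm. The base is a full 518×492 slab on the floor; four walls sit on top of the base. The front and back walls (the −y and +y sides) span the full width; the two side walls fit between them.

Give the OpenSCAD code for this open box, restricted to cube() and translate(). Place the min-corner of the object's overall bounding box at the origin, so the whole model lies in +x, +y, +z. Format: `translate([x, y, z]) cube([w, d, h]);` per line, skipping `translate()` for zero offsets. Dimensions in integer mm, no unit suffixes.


cube([518, 492, 17]);
translate([0, 0, 17]) cube([518, 17, 328]);
translate([0, 475, 17]) cube([518, 17, 328]);
translate([0, 17, 17]) cube([17, 458, 328]);
translate([501, 17, 17]) cube([17, 458, 328]);


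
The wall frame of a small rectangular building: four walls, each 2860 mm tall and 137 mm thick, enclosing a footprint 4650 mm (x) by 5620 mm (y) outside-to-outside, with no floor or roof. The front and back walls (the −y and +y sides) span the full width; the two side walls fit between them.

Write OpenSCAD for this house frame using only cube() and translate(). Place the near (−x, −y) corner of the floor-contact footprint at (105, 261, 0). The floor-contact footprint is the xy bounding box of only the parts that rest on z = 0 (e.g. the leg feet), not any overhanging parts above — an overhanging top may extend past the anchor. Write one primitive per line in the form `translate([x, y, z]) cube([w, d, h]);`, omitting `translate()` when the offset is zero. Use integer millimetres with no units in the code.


translate([105, 261, 0]) cube([4650, 137, 2860]);
translate([105, 5744, 0]) cube([4650, 137, 2860]);
translate([105, 398, 0]) cube([137, 5346, 2860]);
translate([4618, 398, 0]) cube([137, 5346, 2860]);


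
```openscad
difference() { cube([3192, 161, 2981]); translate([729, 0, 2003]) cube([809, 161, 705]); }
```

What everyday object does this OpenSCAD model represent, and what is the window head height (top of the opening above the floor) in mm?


A wall with a window opening. The window head height is 2708 mm.

A wall with a rectangular opening subtracted — a window. Sill at z = 2003, opening 705 mm tall, so the head is at 2003 + 705 = 2708 mm.


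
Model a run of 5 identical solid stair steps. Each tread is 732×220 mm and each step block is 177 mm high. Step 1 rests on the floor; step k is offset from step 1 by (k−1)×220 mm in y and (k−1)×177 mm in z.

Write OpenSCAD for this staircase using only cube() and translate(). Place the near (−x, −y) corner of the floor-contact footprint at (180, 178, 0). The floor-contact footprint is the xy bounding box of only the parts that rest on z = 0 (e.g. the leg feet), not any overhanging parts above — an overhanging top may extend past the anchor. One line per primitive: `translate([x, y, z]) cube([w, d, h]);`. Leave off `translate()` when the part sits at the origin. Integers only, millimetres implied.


translate([180, 178, 0]) cube([732, 220, 177]);
translate([180, 398, 177]) cube([732, 220, 177]);
translate([180, 618, 354]) cube([732, 220, 177]);
translate([180, 838, 531]) cube([732, 220, 177]);
translate([180, 1058, 708]) cube([732, 220, 177]);


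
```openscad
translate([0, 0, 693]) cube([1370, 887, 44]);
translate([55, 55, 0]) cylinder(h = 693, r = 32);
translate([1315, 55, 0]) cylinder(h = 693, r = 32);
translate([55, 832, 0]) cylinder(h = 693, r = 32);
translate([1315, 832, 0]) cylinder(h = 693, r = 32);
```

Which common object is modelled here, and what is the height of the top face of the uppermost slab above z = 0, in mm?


A table. The table height is 737 mm.

A 1370×887×44 slab sits at z = 693 on four Ø64 mm round legs — a table. The top surface is at 693 + 44 = 737 mm.


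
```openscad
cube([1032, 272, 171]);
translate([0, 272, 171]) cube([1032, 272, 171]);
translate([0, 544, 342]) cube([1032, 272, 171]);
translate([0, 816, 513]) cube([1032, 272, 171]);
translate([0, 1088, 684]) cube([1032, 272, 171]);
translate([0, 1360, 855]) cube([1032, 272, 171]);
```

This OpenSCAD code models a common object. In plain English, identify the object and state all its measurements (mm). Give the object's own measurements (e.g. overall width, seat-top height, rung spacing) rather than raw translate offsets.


A straight staircase of 6 solid steps. Each step is 1032 mm wide (x), 272 mm deep (y, the going) and 171 mm tall (the rise). The first step rests on the floor; each subsequent step sits one going further in +y and one rise higher in +z, directly behind and above the previous step with no overlap.


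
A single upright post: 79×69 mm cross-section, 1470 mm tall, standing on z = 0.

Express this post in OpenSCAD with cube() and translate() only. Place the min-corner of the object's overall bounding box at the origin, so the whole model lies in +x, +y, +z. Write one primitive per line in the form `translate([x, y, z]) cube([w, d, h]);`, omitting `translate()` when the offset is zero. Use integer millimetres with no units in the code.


cube([79, 69, 1470]);


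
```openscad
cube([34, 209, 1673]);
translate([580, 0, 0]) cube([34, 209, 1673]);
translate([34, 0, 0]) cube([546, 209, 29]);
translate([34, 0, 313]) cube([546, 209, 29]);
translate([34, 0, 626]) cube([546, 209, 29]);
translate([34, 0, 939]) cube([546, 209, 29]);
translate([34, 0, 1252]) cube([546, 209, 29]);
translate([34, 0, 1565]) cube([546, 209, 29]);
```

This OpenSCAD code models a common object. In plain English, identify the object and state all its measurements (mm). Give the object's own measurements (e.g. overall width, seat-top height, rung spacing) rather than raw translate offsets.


An open bookshelf. Two side panels, each 34 mm thick, 209 mm deep and 1673 mm tall, stand 614 mm apart (outside-to-outside). Between them sit 6 shelves, each 29 mm thick and 209 mm deep, spanning the full gap between the sides. The bottom shelf rests on the floor (its underside at z = 0) and the clear gap between one shelf's top and the next shelf's underside is 284 mm.


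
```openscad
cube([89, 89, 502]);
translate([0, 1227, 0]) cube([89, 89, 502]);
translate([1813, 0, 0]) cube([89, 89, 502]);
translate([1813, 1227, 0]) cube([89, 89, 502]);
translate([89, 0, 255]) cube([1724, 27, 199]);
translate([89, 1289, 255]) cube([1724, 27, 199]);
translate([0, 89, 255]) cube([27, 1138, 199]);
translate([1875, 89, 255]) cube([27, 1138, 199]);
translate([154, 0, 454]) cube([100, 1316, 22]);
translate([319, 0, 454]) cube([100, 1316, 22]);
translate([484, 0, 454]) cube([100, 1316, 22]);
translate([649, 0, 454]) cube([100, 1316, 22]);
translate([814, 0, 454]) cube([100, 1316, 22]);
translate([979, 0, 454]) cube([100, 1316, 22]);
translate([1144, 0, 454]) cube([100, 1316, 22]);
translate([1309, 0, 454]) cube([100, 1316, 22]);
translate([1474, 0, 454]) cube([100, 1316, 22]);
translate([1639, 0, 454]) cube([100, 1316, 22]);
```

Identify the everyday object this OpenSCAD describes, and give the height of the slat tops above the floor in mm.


A bed frame. The slat-top height is 476 mm.

Four posts, four rails, and a row of slats — a bed frame. Slats sit on the rails at z = 255 + 199 = 454; with slat thickness 22, the top is 476 mm.


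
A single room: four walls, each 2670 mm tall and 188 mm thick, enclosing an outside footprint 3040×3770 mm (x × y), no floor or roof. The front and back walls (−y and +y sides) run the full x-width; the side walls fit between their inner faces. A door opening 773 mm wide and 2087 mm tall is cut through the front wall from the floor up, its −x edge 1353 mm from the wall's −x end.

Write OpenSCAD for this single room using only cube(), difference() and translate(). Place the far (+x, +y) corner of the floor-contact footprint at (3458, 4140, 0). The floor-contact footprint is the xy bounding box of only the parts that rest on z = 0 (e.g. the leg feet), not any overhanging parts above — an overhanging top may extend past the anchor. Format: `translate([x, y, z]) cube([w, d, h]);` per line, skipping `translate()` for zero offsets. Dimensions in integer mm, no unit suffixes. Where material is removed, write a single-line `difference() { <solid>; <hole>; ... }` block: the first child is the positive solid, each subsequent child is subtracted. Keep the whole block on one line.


difference() { translate([418, 370, 0]) cube([3040, 188, 2670]); translate([1771, 370, 0]) cube([773, 188, 2087]); }
translate([418, 3952, 0]) cube([3040, 188, 2670]);
translate([418, 558, 0]) cube([188, 3394, 2670]);
translate([3270, 558, 0]) cube([188, 3394, 2670]);
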